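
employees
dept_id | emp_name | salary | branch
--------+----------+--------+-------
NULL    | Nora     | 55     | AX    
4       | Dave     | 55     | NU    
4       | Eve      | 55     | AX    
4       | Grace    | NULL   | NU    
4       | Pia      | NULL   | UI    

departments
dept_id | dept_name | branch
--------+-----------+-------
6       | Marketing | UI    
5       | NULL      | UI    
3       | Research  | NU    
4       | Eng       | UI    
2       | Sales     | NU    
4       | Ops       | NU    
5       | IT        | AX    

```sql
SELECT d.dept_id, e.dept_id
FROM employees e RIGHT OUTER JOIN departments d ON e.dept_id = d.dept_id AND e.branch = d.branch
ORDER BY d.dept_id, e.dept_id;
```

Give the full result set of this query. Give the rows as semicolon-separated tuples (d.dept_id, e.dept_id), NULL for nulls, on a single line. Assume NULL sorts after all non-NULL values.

(2, NULL); (3, NULL); (4, 4); (4, 4); (4, 4); (5, NULL); (5, NULL); (6, NULL)

RIGHT JOIN keeps every row from `departments`; unmatched rows get NULL for `employees`'s columns.
Matching on e.dept_id = d.dept_id AND e.branch = d.branch. A NULL in a compared column never satisfies the condition.
- e[0] dept_id=NULL, branch=AX → no match.
- e[1] dept_id=4, branch=NU → 1 match(es) in d → 1 row(s).
- e[2] dept_id=4, branch=AX → no match.
- e[3] dept_id=4, branch=NU → 1 match(es) in d → 1 row(s).
- e[4] dept_id=4, branch=UI → 1 match(es) in d → 1 row(s).
- 5 d row(s) had no e match → kept, e columns NULL.
After projecting and ordering:
d.dept_id | e.dept_id
2 | NULL
3 | NULL
4 | 4
4 | 4
4 | 4
5 | NULL
5 | NULL
6 | NULL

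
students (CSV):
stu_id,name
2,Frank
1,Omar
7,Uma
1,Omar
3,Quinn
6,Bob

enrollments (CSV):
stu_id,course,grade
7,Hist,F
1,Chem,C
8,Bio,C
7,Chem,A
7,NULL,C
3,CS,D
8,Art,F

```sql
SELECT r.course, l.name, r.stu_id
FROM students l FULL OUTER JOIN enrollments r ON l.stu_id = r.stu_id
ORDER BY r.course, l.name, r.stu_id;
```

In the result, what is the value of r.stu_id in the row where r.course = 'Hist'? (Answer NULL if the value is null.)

7

FULL OUTER JOIN keeps every row from both sides; unmatched rows get NULL for the other side's columns.
Matching on l.stu_id = r.stu_id.
Matched pairs: 6; unmatched l rows kept: 2; unmatched r rows kept: 2.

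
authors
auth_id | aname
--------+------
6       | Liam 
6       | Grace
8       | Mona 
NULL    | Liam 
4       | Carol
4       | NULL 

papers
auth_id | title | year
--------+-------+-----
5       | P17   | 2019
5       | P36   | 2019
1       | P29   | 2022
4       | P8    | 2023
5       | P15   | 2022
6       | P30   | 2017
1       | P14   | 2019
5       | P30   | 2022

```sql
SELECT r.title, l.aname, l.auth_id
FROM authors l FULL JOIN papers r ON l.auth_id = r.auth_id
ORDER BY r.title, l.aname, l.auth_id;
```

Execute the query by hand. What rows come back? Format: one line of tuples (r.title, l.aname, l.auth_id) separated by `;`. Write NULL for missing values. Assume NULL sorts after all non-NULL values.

(P14, NULL, NULL); (P15, NULL, NULL); (P17, NULL, NULL); (P29, NULL, NULL); (P30, Grace, 6); (P30, Liam, 6); (P30, NULL, NULL); (P36, NULL, NULL); (P8, Carol, 4); (P8, NULL, 4); (NULL, Liam, NULL); (NULL, Mona, 8)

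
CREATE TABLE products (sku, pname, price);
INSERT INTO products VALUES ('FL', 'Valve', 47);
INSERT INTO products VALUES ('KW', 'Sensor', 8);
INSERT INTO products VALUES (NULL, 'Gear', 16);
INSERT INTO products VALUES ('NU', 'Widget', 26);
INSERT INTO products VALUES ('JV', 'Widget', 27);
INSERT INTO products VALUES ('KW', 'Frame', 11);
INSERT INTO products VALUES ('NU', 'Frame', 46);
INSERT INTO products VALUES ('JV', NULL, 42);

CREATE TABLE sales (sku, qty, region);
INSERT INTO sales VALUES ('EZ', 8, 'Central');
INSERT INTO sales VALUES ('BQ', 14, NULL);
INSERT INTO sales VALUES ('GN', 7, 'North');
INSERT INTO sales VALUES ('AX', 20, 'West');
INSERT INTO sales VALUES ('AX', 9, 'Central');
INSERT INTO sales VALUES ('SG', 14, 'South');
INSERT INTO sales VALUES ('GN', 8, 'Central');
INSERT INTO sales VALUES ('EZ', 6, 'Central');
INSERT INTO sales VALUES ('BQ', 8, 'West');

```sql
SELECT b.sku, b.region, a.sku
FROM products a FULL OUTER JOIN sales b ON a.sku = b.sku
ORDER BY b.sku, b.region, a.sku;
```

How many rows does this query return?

17

FULL OUTER JOIN keeps every row from both sides; unmatched rows get NULL for the other side's columns.
Matching on a.sku = b.sku. A NULL in a compared column never satisfies the condition.
Matched pairs: 0; unmatched a rows kept: 8; unmatched b rows kept: 9.
Total: 0 matched + 17 padded = 17 rows.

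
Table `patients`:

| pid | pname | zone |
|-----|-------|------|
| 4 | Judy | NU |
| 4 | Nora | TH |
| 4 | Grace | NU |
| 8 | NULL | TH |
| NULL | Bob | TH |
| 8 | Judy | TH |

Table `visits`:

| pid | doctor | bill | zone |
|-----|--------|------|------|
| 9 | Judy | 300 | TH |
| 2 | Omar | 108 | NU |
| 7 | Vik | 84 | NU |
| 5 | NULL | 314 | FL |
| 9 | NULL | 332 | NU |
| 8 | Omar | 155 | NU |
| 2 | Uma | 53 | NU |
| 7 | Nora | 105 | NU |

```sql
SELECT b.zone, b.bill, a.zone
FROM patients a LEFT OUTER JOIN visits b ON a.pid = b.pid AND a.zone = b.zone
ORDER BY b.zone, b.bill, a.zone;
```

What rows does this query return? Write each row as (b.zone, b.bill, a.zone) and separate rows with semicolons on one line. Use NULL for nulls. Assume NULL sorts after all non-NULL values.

LEFT JOIN keeps every row from `patients`; unmatched rows get NULL for `visits`'s columns.
Matching on a.pid = b.pid AND a.zone = b.zone. A NULL in a compared column never satisfies the condition.
- a (pid=4, zone=NU) has no partner → padded with NULL.
- a (pid=4, zone=TH) has no partner → padded with NULL.
- a (pid=4, zone=NU) has no partner → padded with NULL.
- a (pid=8, zone=TH) has no partner → padded with NULL.
- a (pid=NULL, zone=TH) has no partner → padded with NULL.
- a (pid=8, zone=TH) has no partner → padded with NULL.
After projecting and ordering:
b.zone | b.bill | a.zone
NULL | NULL | NU
NULL | NULL | NU
NULL | NULL | TH
NULL | NULL | TH
NULL | NULL | TH
NULL | NULL | TH

(NULL, NULL, NU); (NULL, NULL, NU); (NULL, NULL, TH); (NULL, NULL, TH); (NULL, NULL, TH); (NULL, NULL, TH)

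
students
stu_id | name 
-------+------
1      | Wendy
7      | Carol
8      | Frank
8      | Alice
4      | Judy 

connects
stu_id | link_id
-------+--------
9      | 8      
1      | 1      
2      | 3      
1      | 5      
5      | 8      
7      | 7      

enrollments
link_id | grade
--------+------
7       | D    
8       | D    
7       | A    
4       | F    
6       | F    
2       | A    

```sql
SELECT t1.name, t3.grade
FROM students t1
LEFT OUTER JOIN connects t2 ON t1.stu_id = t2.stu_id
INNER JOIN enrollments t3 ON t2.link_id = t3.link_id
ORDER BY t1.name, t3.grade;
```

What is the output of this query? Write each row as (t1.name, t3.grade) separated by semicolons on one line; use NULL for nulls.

Evaluate left to right. First `students t1 LEFT JOIN connects t2` on stu_id: 6 row(s).
Then INNER JOIN `enrollments t3` on link_id: keep only rows whose t2.link_id appears in t3.

(Carol, A); (Carol, D)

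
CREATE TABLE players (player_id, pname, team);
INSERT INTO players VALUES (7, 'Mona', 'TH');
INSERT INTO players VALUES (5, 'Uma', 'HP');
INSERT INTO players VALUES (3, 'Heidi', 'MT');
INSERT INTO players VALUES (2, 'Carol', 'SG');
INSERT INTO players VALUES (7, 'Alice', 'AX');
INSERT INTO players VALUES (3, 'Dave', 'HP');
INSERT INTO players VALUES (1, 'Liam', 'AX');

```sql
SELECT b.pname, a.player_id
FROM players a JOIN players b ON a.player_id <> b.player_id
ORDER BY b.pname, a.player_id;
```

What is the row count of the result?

INNER JOIN keeps only pairs where the ON condition holds.
Matching on a.player_id <> b.player_id.
- a (player_id=7) pairs with 5 row(s) of b.
- a (player_id=5) pairs with 6 row(s) of b.
- a (player_id=3) pairs with 5 row(s) of b.
- a (player_id=2) pairs with 6 row(s) of b.
- a (player_id=7) pairs with 5 row(s) of b.
- a (player_id=3) pairs with 5 row(s) of b.
- a (player_id=1) pairs with 6 row(s) of b.
Total: 38 rows.

38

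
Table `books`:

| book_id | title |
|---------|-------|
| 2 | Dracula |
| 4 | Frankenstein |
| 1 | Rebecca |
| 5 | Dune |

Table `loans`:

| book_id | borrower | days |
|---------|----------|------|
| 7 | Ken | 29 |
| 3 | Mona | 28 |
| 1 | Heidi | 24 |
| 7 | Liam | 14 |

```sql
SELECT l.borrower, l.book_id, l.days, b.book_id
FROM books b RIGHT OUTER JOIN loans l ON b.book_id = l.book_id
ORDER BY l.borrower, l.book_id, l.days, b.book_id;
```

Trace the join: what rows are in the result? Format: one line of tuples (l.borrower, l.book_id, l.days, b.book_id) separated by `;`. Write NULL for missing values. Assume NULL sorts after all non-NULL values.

RIGHT JOIN keeps every row from `loans`; unmatched rows get NULL for `books`'s columns.
Matching on b.book_id = l.book_id.
- b[0] book_id=2 → no match.
- b[1] book_id=4 → no match.
- b[2] book_id=1 → 1 match(es) in l → 1 row(s).
- b[3] book_id=5 → no match.
- plus 3 unmatched l row(s), each kept with NULL b columns.
After projecting and ordering:
l.borrower | l.book_id | l.days | b.book_id
Heidi | 1 | 24 | 1
Ken | 7 | 29 | NULL
Liam | 7 | 14 | NULL
Mona | 3 | 28 | NULL

(Heidi, 1, 24, 1); (Ken, 7, 29, NULL); (Liam, 7, 14, NULL); (Mona, 3, 28, NULL)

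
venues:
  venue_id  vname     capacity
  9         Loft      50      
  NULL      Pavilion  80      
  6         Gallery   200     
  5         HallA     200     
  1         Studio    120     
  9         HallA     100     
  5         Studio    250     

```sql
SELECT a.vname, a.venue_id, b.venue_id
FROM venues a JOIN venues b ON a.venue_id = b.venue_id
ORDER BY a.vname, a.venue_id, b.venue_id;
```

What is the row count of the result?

10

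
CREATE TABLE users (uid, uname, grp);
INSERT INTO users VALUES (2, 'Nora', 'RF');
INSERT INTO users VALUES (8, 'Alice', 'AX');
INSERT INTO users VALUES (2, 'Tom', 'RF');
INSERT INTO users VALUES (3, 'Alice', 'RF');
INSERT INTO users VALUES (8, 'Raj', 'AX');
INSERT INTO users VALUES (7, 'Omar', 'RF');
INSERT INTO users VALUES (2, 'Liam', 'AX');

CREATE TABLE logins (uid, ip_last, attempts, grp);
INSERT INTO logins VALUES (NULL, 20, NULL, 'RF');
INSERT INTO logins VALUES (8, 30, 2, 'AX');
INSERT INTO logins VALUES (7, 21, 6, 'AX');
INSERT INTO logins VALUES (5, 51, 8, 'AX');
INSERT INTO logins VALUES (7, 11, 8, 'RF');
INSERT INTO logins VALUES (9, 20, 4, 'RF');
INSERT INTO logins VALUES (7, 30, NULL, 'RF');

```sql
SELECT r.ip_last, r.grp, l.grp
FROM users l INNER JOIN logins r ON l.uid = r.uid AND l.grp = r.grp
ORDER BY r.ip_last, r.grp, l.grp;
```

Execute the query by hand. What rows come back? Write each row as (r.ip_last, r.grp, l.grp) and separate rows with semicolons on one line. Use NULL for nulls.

(11, RF, RF); (30, AX, AX); (30, AX, AX); (30, RF, RF)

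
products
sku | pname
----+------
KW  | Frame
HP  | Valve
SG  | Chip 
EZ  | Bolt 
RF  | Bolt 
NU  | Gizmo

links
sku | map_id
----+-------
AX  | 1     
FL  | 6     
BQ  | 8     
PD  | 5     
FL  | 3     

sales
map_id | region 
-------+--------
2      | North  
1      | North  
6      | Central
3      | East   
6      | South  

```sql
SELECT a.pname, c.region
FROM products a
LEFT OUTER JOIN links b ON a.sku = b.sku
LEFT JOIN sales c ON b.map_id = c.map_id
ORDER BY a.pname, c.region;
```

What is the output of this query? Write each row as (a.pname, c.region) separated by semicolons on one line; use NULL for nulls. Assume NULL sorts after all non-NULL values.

(Bolt, NULL); (Bolt, NULL); (Chip, NULL); (Frame, NULL); (Gizmo, NULL); (Valve, NULL)

Evaluate left to right. First `products a LEFT JOIN links b` on sku: 6 row(s).
Then LEFT JOIN `sales c` on map_id: each of those 6 rows is kept; rows whose b.map_id has no match in c get NULL for c's columns.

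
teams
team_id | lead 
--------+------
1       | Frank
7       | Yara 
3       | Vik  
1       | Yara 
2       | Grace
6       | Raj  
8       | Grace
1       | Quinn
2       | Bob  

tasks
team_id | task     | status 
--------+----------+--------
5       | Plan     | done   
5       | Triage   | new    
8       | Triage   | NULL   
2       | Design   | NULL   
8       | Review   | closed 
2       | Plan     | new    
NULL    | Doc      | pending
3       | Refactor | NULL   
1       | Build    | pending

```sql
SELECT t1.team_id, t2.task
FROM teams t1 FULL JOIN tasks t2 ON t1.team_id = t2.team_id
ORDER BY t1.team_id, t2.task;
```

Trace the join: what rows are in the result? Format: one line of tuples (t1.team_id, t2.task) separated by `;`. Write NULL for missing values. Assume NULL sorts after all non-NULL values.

FULL OUTER JOIN keeps every row from both sides; unmatched rows get NULL for the other side's columns.
Matching on t1.team_id = t2.team_id. A NULL in a compared column never satisfies the condition.
Matched pairs: 10; unmatched t1 rows kept: 2; unmatched t2 rows kept: 3.

(1, Build); (1, Build); (1, Build); (2, Design); (2, Design); (2, Plan); (2, Plan); (3, Refactor); (6, NULL); (7, NULL); (8, Review); (8, Triage); (NULL, Doc); (NULL, Plan); (NULL, Triage)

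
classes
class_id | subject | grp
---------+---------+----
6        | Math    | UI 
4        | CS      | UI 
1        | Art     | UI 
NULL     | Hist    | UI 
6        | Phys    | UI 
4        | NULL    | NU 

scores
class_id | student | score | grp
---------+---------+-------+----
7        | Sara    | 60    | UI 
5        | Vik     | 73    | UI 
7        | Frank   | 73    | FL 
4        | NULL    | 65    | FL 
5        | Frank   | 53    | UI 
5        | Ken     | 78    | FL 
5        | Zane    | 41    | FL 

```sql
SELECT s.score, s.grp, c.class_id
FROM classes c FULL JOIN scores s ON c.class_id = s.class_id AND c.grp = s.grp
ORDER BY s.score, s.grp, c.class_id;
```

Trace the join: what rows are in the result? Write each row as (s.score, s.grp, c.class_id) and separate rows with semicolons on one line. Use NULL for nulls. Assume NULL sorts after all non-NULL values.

(41, FL, NULL); (53, UI, NULL); (60, UI, NULL); (65, FL, NULL); (73, FL, NULL); (73, UI, NULL); (78, FL, NULL); (NULL, NULL, 1); (NULL, NULL, 4); (NULL, NULL, 4); (NULL, NULL, 6); (NULL, NULL, 6); (NULL, NULL, NULL)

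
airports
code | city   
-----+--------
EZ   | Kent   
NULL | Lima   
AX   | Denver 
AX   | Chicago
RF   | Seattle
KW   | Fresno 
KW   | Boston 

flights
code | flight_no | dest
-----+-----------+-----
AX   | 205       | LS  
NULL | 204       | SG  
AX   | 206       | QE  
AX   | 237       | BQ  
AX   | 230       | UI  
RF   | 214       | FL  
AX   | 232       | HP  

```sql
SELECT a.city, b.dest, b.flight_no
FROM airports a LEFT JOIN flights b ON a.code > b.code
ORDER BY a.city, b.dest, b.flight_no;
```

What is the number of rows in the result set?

LEFT JOIN keeps every row from `airports`; unmatched rows get NULL for `flights`'s columns.
Matching on a.code > b.code. A NULL in a compared column never satisfies the condition.
Matched pairs: 20; unmatched a rows kept: 3.
Total: 20 matched + 3 padded = 23 rows.

23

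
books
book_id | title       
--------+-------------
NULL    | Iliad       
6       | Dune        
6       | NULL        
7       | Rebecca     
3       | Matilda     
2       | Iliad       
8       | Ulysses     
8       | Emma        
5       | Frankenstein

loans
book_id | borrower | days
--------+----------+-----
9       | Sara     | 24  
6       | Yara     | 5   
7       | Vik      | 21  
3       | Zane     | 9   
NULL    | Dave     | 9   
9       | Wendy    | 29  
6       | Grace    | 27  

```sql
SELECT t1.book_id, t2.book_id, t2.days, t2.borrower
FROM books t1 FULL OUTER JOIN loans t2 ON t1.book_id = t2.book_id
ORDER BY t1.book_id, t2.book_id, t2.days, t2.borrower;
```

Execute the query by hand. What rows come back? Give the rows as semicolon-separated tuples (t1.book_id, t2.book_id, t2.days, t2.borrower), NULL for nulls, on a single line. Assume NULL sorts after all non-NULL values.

(2, NULL, NULL, NULL); (3, 3, 9, Zane); (5, NULL, NULL, NULL); (6, 6, 5, Yara); (6, 6, 5, Yara); (6, 6, 27, Grace); (6, 6, 27, Grace); (7, 7, 21, Vik); (8, NULL, NULL, NULL); (8, NULL, NULL, NULL); (NULL, 9, 24, Sara); (NULL, 9, 29, Wendy); (NULL, NULL, 9, Dave); (NULL, NULL, NULL, NULL)

FULL OUTER JOIN keeps every row from both sides; unmatched rows get NULL for the other side's columns.
Matching on t1.book_id = t2.book_id. A NULL in a compared column never satisfies the condition.
- t1 row (book_id=NULL): no match → kept, t2 columns NULL.
- t1 row (book_id=6): matches 2 t2 row(s) → 2 output row(s).
- t1 row (book_id=6): matches 2 t2 row(s) → 2 output row(s).
- t1 row (book_id=7): matches 1 t2 row(s) → 1 output row(s).
- t1 row (book_id=3): matches 1 t2 row(s) → 1 output row(s).
- t1 row (book_id=2): no match → kept, t2 columns NULL.
- t1 row (book_id=8): no match → kept, t2 columns NULL.
- t1 row (book_id=8): no match → kept, t2 columns NULL.
- t1 row (book_id=5): no match → kept, t2 columns NULL.
- 3 t2 row(s) had no t1 match → kept, t1 columns NULL.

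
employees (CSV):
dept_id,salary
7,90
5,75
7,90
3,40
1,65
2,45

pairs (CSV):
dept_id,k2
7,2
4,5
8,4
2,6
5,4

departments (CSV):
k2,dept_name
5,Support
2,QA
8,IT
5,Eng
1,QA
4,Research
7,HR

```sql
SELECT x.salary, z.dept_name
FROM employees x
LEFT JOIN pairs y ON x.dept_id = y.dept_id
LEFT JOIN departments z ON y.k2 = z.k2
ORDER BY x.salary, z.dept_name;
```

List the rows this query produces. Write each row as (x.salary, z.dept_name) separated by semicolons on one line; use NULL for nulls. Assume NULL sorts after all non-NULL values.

Evaluate left to right. First `employees x LEFT JOIN pairs y` on dept_id: 6 row(s).
Then LEFT JOIN `departments z` on k2: each of those 6 rows is kept; rows whose y.k2 has no match in z get NULL for z's columns.

(40, NULL); (45, NULL); (65, NULL); (75, Research); (90, QA); (90, QA)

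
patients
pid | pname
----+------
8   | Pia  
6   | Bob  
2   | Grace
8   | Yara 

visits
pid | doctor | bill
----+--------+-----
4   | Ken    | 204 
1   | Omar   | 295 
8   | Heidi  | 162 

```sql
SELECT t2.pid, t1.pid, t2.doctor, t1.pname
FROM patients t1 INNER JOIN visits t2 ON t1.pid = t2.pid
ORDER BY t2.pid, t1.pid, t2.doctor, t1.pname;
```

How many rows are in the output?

INNER JOIN keeps only pairs where the ON condition holds.
Matching on t1.pid = t2.pid.
- t1 row (pid=8): matches 1 t2 row(s) → 1 output row(s).
- t1 row (pid=6): no match → dropped.
- t1 row (pid=2): no match → dropped.
- t1 row (pid=8): matches 1 t2 row(s) → 1 output row(s).
Total: 2 rows.

2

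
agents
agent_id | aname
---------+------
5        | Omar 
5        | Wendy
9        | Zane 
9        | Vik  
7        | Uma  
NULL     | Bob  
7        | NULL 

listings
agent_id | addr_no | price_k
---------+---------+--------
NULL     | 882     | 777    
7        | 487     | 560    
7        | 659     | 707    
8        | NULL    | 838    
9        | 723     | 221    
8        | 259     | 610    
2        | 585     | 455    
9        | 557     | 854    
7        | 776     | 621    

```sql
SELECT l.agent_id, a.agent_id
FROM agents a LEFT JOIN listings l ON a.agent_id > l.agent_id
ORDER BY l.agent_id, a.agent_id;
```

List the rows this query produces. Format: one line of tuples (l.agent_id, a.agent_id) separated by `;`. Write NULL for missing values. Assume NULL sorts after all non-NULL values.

LEFT JOIN keeps every row from `agents`; unmatched rows get NULL for `listings`'s columns.
Matching on a.agent_id > l.agent_id. A NULL in a compared column never satisfies the condition.
Matched pairs: 16; unmatched a rows kept: 1.

(2, 5); (2, 5); (2, 7); (2, 7); (2, 9); (2, 9); (7, 9); (7, 9); (7, 9); (7, 9); (7, 9); (7, 9); (8, 9); (8, 9); (8, 9); (8, 9); (NULL, NULL)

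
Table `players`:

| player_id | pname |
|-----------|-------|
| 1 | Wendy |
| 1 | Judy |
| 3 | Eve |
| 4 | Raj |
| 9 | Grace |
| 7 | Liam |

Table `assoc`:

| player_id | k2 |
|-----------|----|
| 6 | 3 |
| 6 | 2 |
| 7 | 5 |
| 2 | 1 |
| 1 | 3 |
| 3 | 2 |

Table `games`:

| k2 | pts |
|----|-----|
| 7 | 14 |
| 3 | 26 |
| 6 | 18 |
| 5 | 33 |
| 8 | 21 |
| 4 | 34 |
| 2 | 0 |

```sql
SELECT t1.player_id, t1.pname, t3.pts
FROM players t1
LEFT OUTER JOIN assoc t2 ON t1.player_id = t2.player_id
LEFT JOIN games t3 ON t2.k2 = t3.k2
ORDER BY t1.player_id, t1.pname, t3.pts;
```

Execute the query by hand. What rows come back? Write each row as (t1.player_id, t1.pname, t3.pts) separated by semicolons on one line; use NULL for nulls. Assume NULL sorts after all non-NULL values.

(1, Judy, 26); (1, Wendy, 26); (3, Eve, 0); (4, Raj, NULL); (7, Liam, 33); (9, Grace, NULL)

Joins associate left-to-right: players LEFT JOIN assoc on player_id gives 6 intermediate row(s).
Then LEFT JOIN `games t3` on k2: each of those 6 rows is kept; rows whose t2.k2 has no match in t3 get NULL for t3's columns.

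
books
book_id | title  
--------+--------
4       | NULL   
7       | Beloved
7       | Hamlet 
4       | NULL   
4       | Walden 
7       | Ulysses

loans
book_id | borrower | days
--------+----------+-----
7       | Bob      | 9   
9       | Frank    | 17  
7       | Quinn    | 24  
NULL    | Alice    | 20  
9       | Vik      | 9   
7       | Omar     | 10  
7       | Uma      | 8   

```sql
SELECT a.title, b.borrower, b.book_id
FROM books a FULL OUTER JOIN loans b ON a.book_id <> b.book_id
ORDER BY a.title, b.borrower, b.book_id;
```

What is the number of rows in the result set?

25

FULL OUTER JOIN keeps every row from both sides; unmatched rows get NULL for the other side's columns.
Matching on a.book_id <> b.book_id. A NULL in a compared column never satisfies the condition.
- book_id=4: 6 matching b row(s), so 6 row(s) emitted.
- book_id=7: 2 matching b row(s), so 2 row(s) emitted.
- book_id=7: 2 matching b row(s), so 2 row(s) emitted.
- book_id=4: 6 matching b row(s), so 6 row(s) emitted.
- book_id=4: 6 matching b row(s), so 6 row(s) emitted.
- book_id=7: 2 matching b row(s), so 2 row(s) emitted.
- plus 1 unmatched b row(s), each kept with NULL a columns.
Total: 24 matched + 1 padded = 25 rows.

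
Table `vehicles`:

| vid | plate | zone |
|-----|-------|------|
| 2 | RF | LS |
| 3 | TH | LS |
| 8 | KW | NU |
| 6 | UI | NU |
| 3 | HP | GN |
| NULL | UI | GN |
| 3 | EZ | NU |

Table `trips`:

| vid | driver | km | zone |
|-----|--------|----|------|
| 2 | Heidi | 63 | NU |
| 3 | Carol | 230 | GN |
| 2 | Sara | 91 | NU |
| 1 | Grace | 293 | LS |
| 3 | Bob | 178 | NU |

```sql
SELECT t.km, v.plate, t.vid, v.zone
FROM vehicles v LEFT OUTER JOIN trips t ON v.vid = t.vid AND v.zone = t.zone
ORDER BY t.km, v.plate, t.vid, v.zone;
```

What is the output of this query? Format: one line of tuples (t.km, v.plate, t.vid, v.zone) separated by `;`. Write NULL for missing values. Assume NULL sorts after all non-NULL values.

(178, EZ, 3, NU); (230, HP, 3, GN); (NULL, KW, NULL, NU); (NULL, RF, NULL, LS); (NULL, TH, NULL, LS); (NULL, UI, NULL, GN); (NULL, UI, NULL, NU)

LEFT JOIN keeps every row from `vehicles`; unmatched rows get NULL for `trips`'s columns.
Matching on v.vid = t.vid AND v.zone = t.zone. A NULL in a compared column never satisfies the condition.
Matched pairs: 2; unmatched v rows kept: 5.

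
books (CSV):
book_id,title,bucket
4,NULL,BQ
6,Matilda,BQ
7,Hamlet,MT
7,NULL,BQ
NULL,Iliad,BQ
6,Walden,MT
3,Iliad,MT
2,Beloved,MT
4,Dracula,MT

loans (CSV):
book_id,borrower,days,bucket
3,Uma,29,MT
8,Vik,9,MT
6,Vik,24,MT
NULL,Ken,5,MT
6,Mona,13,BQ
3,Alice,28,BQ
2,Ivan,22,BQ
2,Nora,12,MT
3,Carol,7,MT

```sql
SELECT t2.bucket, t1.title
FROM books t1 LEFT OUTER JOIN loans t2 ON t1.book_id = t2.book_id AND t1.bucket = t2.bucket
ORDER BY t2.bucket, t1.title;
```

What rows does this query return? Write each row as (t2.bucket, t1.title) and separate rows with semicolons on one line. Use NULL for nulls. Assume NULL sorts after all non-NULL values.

LEFT JOIN keeps every row from `books`; unmatched rows get NULL for `loans`'s columns.
Matching on t1.book_id = t2.book_id AND t1.bucket = t2.bucket. A NULL in a compared column never satisfies the condition.
Matched pairs: 5; unmatched t1 rows kept: 5.

(BQ, Matilda); (MT, Beloved); (MT, Iliad); (MT, Iliad); (MT, Walden); (NULL, Dracula); (NULL, Hamlet); (NULL, Iliad); (NULL, NULL); (NULL, NULL)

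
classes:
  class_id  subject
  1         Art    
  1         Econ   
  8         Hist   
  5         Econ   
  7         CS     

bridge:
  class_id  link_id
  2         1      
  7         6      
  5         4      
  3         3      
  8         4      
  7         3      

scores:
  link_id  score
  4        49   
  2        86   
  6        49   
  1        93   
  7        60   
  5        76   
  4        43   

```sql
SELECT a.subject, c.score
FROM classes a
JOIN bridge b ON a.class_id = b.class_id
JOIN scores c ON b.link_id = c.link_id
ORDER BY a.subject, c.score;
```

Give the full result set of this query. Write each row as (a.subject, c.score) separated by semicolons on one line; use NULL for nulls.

Step 1 — a INNER JOIN b on class_id → 4 row(s).
Then INNER JOIN `scores c` on link_id: keep only rows whose b.link_id appears in c.

(CS, 49); (Econ, 43); (Econ, 49); (Hist, 43); (Hist, 49)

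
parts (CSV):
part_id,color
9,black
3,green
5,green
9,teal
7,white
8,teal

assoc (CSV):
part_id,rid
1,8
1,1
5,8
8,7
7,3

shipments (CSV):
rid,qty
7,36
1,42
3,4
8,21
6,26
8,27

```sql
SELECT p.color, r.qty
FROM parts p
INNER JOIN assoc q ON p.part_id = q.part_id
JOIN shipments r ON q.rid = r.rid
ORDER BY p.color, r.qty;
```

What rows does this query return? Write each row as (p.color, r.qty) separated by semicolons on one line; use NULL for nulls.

(green, 21); (green, 27); (teal, 36); (white, 4)

Joins associate left-to-right: parts INNER JOIN assoc on part_id gives 3 intermediate row(s).
Then INNER JOIN `shipments r` on rid: keep only rows whose q.rid appears in r.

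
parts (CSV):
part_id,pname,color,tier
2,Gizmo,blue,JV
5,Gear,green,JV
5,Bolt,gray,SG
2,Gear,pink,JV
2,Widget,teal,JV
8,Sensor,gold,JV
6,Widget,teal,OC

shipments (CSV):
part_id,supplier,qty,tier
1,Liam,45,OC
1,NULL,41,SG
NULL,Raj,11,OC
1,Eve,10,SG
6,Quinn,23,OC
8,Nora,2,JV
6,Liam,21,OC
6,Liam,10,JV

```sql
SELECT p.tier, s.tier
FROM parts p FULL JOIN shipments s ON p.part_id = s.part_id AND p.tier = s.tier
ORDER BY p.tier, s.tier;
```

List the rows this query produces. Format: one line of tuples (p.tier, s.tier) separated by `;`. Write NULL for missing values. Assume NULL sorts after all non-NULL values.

(JV, JV); (JV, NULL); (JV, NULL); (JV, NULL); (JV, NULL); (OC, OC); (OC, OC); (SG, NULL); (NULL, JV); (NULL, OC); (NULL, OC); (NULL, SG); (NULL, SG)

FULL OUTER JOIN keeps every row from both sides; unmatched rows get NULL for the other side's columns.
Matching on p.part_id = s.part_id AND p.tier = s.tier. A NULL in a compared column never satisfies the condition.
- p row (part_id=2, tier=JV): no match → kept, s columns NULL.
- p row (part_id=5, tier=JV): no match → kept, s columns NULL.
- p row (part_id=5, tier=SG): no match → kept, s columns NULL.
- p row (part_id=2, tier=JV): no match → kept, s columns NULL.
- p row (part_id=2, tier=JV): no match → kept, s columns NULL.
- p row (part_id=8, tier=JV): matches 1 s row(s) → 1 output row(s).
- p row (part_id=6, tier=OC): matches 2 s row(s) → 2 output row(s).
- 5 row(s) from s found no p partner → padded with NULL.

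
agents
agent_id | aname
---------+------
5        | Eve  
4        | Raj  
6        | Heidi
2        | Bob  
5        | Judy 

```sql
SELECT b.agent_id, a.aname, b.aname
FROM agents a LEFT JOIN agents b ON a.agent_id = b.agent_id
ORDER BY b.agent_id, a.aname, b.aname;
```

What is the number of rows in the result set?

7

LEFT JOIN keeps every row from `agents a`; unmatched rows get NULL for `agents b`'s columns.
Matching on a.agent_id = b.agent_id.
- agent_id=5: 2 matching b row(s), so 2 row(s) emitted.
- agent_id=4: 1 matching b row(s), so 1 row(s) emitted.
- agent_id=6: 1 matching b row(s), so 1 row(s) emitted.
- agent_id=2: 1 matching b row(s), so 1 row(s) emitted.
- agent_id=5: 2 matching b row(s), so 2 row(s) emitted.
Total: 7 rows.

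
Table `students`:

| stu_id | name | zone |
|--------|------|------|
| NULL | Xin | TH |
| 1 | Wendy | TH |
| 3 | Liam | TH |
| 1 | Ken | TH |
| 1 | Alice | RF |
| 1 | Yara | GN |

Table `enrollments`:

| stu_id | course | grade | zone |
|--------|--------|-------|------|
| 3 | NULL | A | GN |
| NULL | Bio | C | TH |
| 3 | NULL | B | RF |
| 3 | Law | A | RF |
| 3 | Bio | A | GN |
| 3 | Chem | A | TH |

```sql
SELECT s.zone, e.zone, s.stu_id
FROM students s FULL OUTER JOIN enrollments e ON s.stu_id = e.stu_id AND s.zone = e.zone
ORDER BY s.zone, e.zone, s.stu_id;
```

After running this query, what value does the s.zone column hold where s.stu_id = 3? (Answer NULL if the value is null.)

TH

FULL OUTER JOIN keeps every row from both sides; unmatched rows get NULL for the other side's columns.
Matching on s.stu_id = e.stu_id AND s.zone = e.zone. A NULL in a compared column never satisfies the condition.
Matched pairs: 1; unmatched s rows kept: 5; unmatched e rows kept: 5.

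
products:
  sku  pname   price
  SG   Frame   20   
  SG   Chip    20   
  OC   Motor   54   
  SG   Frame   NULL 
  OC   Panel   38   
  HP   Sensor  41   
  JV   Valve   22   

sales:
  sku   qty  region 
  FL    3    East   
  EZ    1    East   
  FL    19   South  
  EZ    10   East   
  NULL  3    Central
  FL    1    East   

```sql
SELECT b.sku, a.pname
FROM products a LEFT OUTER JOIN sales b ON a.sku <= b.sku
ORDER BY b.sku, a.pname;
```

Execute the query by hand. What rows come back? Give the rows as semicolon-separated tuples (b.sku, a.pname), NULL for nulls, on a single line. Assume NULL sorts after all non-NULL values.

LEFT JOIN keeps every row from `products`; unmatched rows get NULL for `sales`'s columns.
Matching on a.sku <= b.sku. A NULL in a compared column never satisfies the condition.
- sku=SG: no b row matches, row kept with b columns NULL.
- sku=SG: no b row matches, row kept with b columns NULL.
- sku=OC: no b row matches, row kept with b columns NULL.
- sku=SG: no b row matches, row kept with b columns NULL.
- sku=OC: no b row matches, row kept with b columns NULL.
- sku=HP: no b row matches, row kept with b columns NULL.
- sku=JV: no b row matches, row kept with b columns NULL.
After projecting and ordering:
b.sku | a.pname
NULL | Chip
NULL | Frame
NULL | Frame
NULL | Motor
NULL | Panel
NULL | Sensor
NULL | Valve

(NULL, Chip); (NULL, Frame); (NULL, Frame); (NULL, Motor); (NULL, Panel); (NULL, Sensor); (NULL, Valve)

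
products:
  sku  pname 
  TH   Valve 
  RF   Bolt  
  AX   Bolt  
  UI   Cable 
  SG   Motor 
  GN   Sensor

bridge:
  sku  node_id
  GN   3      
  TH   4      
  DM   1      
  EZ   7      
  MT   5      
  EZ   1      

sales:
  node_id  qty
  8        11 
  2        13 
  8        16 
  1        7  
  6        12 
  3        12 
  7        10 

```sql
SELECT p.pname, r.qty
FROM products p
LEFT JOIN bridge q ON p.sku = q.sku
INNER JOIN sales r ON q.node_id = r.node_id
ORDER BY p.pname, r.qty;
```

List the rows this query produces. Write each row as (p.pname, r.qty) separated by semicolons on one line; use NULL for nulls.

(Sensor, 12)

Joins associate left-to-right: products LEFT JOIN bridge on sku gives 6 intermediate row(s).
Then INNER JOIN `sales r` on node_id: keep only rows whose q.node_id appears in r.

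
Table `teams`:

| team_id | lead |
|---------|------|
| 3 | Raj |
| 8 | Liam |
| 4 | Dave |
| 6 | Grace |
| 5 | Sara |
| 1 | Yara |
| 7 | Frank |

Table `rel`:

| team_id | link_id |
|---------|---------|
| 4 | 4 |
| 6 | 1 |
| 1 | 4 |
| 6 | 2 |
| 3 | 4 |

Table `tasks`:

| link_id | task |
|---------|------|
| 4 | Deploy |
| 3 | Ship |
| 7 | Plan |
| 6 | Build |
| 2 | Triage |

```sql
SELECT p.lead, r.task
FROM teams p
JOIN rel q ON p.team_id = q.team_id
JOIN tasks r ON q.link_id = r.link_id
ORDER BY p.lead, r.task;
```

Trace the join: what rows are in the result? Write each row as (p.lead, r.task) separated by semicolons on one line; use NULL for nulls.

(Dave, Deploy); (Grace, Triage); (Raj, Deploy); (Yara, Deploy)

Joins associate left-to-right: teams INNER JOIN rel on team_id gives 5 intermediate row(s).
Then INNER JOIN `tasks r` on link_id: keep only rows whose q.link_id appears in r.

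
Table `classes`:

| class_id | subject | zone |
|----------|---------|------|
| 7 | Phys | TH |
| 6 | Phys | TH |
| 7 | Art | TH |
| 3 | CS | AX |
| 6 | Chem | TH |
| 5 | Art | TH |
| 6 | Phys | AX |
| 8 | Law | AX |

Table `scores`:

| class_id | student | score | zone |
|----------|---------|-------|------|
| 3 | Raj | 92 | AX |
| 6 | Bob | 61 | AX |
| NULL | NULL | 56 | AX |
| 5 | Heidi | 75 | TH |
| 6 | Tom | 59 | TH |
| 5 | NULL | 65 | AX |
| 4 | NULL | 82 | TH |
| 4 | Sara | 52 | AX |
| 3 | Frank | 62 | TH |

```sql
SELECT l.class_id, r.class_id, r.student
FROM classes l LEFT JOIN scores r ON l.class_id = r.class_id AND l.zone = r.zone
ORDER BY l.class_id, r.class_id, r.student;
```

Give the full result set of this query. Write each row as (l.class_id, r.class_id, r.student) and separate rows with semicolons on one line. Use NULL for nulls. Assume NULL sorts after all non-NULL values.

(3, 3, Raj); (5, 5, Heidi); (6, 6, Bob); (6, 6, Tom); (6, 6, Tom); (7, NULL, NULL); (7, NULL, NULL); (8, NULL, NULL)

LEFT JOIN keeps every row from `classes`; unmatched rows get NULL for `scores`'s columns.
Matching on l.class_id = r.class_id AND l.zone = r.zone. A NULL in a compared column never satisfies the condition.
Matched pairs: 5; unmatched l rows kept: 3.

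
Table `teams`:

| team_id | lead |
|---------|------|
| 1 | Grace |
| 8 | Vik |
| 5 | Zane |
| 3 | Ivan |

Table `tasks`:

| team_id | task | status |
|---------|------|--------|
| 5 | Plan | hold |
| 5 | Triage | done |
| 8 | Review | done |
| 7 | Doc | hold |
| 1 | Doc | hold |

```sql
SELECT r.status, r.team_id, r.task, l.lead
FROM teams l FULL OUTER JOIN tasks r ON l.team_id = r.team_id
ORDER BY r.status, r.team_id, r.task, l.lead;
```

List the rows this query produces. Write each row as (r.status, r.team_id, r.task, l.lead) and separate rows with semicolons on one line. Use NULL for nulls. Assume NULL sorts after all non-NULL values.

(done, 5, Triage, Zane); (done, 8, Review, Vik); (hold, 1, Doc, Grace); (hold, 5, Plan, Zane); (hold, 7, Doc, NULL); (NULL, NULL, NULL, Ivan)

FULL OUTER JOIN keeps every row from both sides; unmatched rows get NULL for the other side's columns.
Matching on l.team_id = r.team_id.
- team_id=1: 1 matching r row(s), so 1 row(s) emitted.
- team_id=8: 1 matching r row(s), so 1 row(s) emitted.
- team_id=5: 2 matching r row(s), so 2 row(s) emitted.
- team_id=3: no r row matches, row kept with r columns NULL.
- plus 1 unmatched r row(s), each kept with NULL l columns.
After projecting and ordering:
r.status | r.team_id | r.task | l.lead
done | 5 | Triage | Zane
done | 8 | Review | Vik
hold | 1 | Doc | Grace
hold | 5 | Plan | Zane
hold | 7 | Doc | NULL
NULL | NULL | NULL | Ivan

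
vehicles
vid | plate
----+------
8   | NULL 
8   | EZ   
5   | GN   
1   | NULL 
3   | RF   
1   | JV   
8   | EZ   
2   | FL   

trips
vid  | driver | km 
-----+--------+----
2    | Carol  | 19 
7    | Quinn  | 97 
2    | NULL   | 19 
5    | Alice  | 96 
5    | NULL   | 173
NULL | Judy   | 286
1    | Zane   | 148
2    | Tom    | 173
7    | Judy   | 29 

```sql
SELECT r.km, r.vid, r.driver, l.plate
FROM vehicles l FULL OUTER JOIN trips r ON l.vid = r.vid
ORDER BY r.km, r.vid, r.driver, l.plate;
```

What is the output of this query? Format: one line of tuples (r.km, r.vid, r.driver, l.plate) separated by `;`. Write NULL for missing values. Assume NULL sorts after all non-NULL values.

(19, 2, Carol, FL); (19, 2, NULL, FL); (29, 7, Judy, NULL); (96, 5, Alice, GN); (97, 7, Quinn, NULL); (148, 1, Zane, JV); (148, 1, Zane, NULL); (173, 2, Tom, FL); (173, 5, NULL, GN); (286, NULL, Judy, NULL); (NULL, NULL, NULL, EZ); (NULL, NULL, NULL, EZ); (NULL, NULL, NULL, RF); (NULL, NULL, NULL, NULL)

FULL OUTER JOIN keeps every row from both sides; unmatched rows get NULL for the other side's columns.
Matching on l.vid = r.vid. A NULL in a compared column never satisfies the condition.
- l row (vid=8): no match → kept, r columns NULL.
- l row (vid=8): no match → kept, r columns NULL.
- l row (vid=5): matches 2 r row(s) → 2 output row(s).
- l row (vid=1): matches 1 r row(s) → 1 output row(s).
- l row (vid=3): no match → kept, r columns NULL.
- l row (vid=1): matches 1 r row(s) → 1 output row(s).
- l row (vid=8): no match → kept, r columns NULL.
- l row (vid=2): matches 3 r row(s) → 3 output row(s).
- 3 r row(s) had no l match → kept, l columns NULL.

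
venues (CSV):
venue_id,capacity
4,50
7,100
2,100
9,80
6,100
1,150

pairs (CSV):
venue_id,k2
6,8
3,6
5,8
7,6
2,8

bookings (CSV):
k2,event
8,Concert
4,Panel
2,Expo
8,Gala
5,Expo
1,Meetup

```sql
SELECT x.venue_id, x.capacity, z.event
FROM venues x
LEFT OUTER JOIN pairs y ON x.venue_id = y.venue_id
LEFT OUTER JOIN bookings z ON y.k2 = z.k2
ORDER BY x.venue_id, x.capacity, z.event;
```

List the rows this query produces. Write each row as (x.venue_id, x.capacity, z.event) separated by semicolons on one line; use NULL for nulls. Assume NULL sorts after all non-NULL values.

Evaluate left to right. First `venues x LEFT JOIN pairs y` on venue_id: 6 row(s).
Then LEFT JOIN `bookings z` on k2: each of those 6 rows is kept; rows whose y.k2 has no match in z get NULL for z's columns.

(1, 150, NULL); (2, 100, Concert); (2, 100, Gala); (4, 50, NULL); (6, 100, Concert); (6, 100, Gala); (7, 100, NULL); (9, 80, NULL)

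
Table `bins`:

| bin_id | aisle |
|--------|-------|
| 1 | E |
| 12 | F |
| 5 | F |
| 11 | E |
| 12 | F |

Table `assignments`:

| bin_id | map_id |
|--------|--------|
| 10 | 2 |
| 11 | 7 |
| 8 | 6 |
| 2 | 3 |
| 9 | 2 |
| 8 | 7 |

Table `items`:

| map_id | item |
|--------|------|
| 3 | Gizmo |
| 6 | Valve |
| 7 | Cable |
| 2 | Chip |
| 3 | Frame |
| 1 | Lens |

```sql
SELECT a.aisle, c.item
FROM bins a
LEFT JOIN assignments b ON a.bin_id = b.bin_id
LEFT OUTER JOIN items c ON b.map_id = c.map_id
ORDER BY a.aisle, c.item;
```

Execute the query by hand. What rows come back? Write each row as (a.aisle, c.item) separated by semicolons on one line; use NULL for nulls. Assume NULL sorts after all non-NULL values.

Evaluate left to right. First `bins a LEFT JOIN assignments b` on bin_id: 5 row(s).
Then LEFT JOIN `items c` on map_id: each of those 5 rows is kept; rows whose b.map_id has no match in c get NULL for c's columns.

(E, Cable); (E, NULL); (F, NULL); (F, NULL); (F, NULL)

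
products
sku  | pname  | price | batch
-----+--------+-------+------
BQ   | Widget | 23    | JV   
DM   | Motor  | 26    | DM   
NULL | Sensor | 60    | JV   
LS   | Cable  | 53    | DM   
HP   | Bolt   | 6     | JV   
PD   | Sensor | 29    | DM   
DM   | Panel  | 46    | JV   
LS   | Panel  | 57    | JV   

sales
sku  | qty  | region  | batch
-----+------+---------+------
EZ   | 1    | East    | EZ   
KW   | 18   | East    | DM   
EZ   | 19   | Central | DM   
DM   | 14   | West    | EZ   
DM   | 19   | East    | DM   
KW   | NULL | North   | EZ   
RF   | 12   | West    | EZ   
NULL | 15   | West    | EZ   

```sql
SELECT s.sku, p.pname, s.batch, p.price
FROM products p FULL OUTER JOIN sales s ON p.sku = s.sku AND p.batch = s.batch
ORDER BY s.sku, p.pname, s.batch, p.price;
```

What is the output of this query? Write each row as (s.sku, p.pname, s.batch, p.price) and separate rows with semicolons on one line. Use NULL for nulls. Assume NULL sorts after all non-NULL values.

(DM, Motor, DM, 26); (DM, NULL, EZ, NULL); (EZ, NULL, DM, NULL); (EZ, NULL, EZ, NULL); (KW, NULL, DM, NULL); (KW, NULL, EZ, NULL); (RF, NULL, EZ, NULL); (NULL, Bolt, NULL, 6); (NULL, Cable, NULL, 53); (NULL, Panel, NULL, 46); (NULL, Panel, NULL, 57); (NULL, Sensor, NULL, 29); (NULL, Sensor, NULL, 60); (NULL, Widget, NULL, 23); (NULL, NULL, EZ, NULL)

FULL OUTER JOIN keeps every row from both sides; unmatched rows get NULL for the other side's columns.
Matching on p.sku = s.sku AND p.batch = s.batch. A NULL in a compared column never satisfies the condition.
Matched pairs: 1; unmatched p rows kept: 7; unmatched s rows kept: 7.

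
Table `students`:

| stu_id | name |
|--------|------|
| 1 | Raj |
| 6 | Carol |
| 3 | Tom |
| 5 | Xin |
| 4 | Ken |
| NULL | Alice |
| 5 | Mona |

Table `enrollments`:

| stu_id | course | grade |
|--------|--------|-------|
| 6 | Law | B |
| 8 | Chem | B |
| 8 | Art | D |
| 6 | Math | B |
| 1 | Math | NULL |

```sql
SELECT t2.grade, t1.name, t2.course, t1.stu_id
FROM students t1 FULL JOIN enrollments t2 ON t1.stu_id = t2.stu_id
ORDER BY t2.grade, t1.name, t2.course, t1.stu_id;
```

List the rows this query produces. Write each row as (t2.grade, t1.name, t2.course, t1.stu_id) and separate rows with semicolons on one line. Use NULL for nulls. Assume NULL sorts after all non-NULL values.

(B, Carol, Law, 6); (B, Carol, Math, 6); (B, NULL, Chem, NULL); (D, NULL, Art, NULL); (NULL, Alice, NULL, NULL); (NULL, Ken, NULL, 4); (NULL, Mona, NULL, 5); (NULL, Raj, Math, 1); (NULL, Tom, NULL, 3); (NULL, Xin, NULL, 5)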